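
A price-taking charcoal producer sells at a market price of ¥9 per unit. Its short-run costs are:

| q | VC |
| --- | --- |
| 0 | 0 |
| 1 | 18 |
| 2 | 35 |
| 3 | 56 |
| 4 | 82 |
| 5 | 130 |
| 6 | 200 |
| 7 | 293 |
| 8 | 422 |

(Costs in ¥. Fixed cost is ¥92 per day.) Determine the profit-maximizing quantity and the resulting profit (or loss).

q = 0 (shut down); profit = -¥92

Profit at each row (π = 9q − TC): q=0: -92; q=1: -101; q=2: -109; q=3: -121; q=4: -138; q=5: -177; q=6: -238; q=7: -322; q=8: -442.
Profit is highest at q = 0. Equivalently, the lowest AVC in the table is 35/2 ≈ ¥17.50 at q = 2, and P = ¥9 falls below it — price never covers variable cost, so the firm shuts down and loses only its fixed cost.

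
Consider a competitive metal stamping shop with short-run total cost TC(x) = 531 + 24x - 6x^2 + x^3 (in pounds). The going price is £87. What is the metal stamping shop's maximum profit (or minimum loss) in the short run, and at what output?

Profit = -£139 at x = 7

AVC = 24 - 6x + x^2; min AVC = £15 at x = 3. Since P = £87 ≥ min AVC, the firm produces.
With MC = 24 - 12x + 3x^2, P = MC on the upward-sloping part at x* = 7.
TR = 87·7 = 609. TC = 531 + 217 = 748. Profit = 609 − 748 = -£139.
That loss of £139 beats the £531 the firm would lose by shutting down; producing recovers £392 of fixed cost.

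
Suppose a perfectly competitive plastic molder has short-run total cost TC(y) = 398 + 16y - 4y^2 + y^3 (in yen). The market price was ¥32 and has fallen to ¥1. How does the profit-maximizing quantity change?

AVC = 16 - 4y + y^2, minimized at y = 2 where min AVC = ¥12. MC = 16 - 8y + 3y^2.
With P = ¥32 above the shutdown price, P = MC gives y = 4.
At P = ¥1 < min AVC = ¥12, price no longer covers variable cost at any output, so the firm shuts down: y = 0.

Output falls from 4 to 0 (the firm shuts down)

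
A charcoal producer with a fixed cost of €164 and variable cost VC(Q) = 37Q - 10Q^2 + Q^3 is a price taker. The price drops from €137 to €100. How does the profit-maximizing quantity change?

AVC = 37 - 10Q + Q^2, minimized at Q = 5 where min AVC = €12. MC = 37 - 20Q + 3Q^2.
At P = €137 ≥ min AVC, set P = MC on the rising branch: Q = 10.
At P = €100 ≥ min AVC, set P = MC: Q = 9. The firm stays open but cuts output.

Output falls from 10 to 9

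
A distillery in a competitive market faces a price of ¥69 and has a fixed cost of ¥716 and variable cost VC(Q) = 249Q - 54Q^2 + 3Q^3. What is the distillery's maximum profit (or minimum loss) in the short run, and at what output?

AVC = 249 - 54Q + 3Q^2; min AVC = ¥6 at Q = 9. Since P = ¥69 ≥ min AVC, the firm produces.
With MC = 249 - 108Q + 9Q^2, P = MC on the upward-sloping part at Q* = 10.
TR = 69·10 = 690. TC = 716 + 90 = 806. Profit = 690 − 806 = -¥116.
That loss of ¥116 beats the ¥716 the firm would lose by shutting down; producing recovers ¥600 of fixed cost.

Profit = -¥116 at Q = 10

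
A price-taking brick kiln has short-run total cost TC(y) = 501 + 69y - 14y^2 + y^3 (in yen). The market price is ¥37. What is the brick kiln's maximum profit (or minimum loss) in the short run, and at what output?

AVC = 69 - 14y + y^2 has its minimum ¥20 at y = 7; price ¥37 clears that bar, so the firm operates.
MC = 69 - 28y + 3y^2. Setting P = MC and taking the root on the rising branch gives y* = 8.
TR = 37·8 = 296. TC = 501 + 168 = 669. Profit = 296 − 669 = -¥373.
That loss of ¥373 beats the ¥501 the firm would lose by shutting down; producing recovers ¥128 of fixed cost.

Profit = -¥373 at y = 8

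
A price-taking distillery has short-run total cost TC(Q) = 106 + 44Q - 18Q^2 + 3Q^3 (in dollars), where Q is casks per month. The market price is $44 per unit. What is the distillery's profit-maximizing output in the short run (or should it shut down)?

Produce at Q = 4

Variable cost is VC = 44Q - 18Q^2 + 3Q^3, so AVC = VC/Q = 44 - 18Q + 3Q^2 and MC = dTC/dQ = 44 - 36Q + 9Q^2.
AVC is minimized where dAVC/dQ = -18 + 6Q = 0, at Q = 3; min AVC = 44 - 18·3 + 3·3^2 = $17.
Because $44 ≥ $17, revenue can cover variable cost; the firm operates.
Set P = MC: 44 = 44 - 36Q + 9Q^2 → -36Q + 9Q^2 = 0. The roots are Q = 0 and Q = 4; the profit-maximizing output is on the rising part of MC, so Q* = 4.
Check: AVC at Q = 4 is $20 ≤ P, so revenue covers variable cost.
Profit = P·Q − TC = 44·4 − 186 = -$10, a loss, but smaller than the $106 fixed cost the firm would lose by shutting down.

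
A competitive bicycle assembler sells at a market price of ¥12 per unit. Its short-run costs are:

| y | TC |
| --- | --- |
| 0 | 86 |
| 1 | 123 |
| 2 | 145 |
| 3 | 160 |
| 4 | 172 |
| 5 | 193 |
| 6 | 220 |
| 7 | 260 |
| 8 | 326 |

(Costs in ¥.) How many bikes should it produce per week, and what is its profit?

y = 0 (shut down); profit = -¥86

Compute π = P·y − TC at each output: y=0: -86; y=1: -111; y=2: -121; y=3: -124; y=4: -124; y=5: -133; y=6: -148; y=7: -176; y=8: -230.
Profit is highest at y = 0. Equivalently, the lowest AVC in the table is 107/5 ≈ ¥21.40 at y = 5, and P = ¥12 falls below it — price never covers variable cost, so the firm shuts down and loses only its fixed cost.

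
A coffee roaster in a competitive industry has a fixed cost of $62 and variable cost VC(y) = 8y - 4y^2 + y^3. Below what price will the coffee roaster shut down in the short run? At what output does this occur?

$4 per unit, at y = 2

The firm shuts down when price falls below the minimum of average variable cost. AVC = VC/y = 8 - 4y + y^2.
dAVC/dy = -4 + 2y = 0 gives y = 2. min AVC = 8 - 4·2 + 2^2 = 4.
So the shutdown price is $4.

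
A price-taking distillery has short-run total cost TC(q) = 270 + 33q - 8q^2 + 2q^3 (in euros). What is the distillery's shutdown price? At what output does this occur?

€25 per unit, at q = 2

The shutdown price is the minimum of AVC. VC = 33q - 8q^2 + 2q^3, so AVC = 33 - 8q + 2q^2.
dAVC/dq = -8 + 4q = 0 gives q = 2. min AVC = 33 - 8·2 + 2·2^2 = 25.
For P < €25 the firm produces nothing.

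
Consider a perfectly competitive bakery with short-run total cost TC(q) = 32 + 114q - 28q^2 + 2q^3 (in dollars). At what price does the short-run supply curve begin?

Short-run supply begins at min AVC. From VC = 114q - 28q^2 + 2q^3, AVC = 114 - 28q + 2q^2.
At the minimum of AVC, MC = AVC. MC = 114 - 56q + 6q^2; setting MC = AVC gives 4q^2 - 28q = 0, so q = 7. min AVC = 16.
The firm shuts down for any P below $16.

$16 per unit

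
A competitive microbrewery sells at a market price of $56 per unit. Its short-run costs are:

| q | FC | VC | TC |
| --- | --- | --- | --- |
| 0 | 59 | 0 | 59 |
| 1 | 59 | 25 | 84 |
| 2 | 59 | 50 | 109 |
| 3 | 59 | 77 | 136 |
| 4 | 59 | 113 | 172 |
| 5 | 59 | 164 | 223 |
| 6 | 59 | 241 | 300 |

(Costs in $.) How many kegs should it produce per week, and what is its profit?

Profit at each row (π = 56q − TC): q=0: -59; q=1: -28; q=2: 3; q=3: 32; q=4: 52; q=5: 57; q=6: 36.
Profit is maximized at q = 5. AVC there is 164/5 = $32.80 ≤ P, so producing beats shutting down (which would give -$59).

q = 5; profit = $57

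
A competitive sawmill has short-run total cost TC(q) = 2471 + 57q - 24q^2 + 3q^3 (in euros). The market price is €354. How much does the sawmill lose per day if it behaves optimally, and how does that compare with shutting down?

AVC = 57 - 24q + 3q^2; min AVC = €9 at q = 4. Since P = €354 ≥ min AVC, the firm produces.
With MC = 57 - 48q + 9q^2, P = MC on the upward-sloping part at q* = 9.
TR = 354·9 = 3186. TC = 2471 + 756 = 3227. Profit = 3186 − 3227 = -€41.
Shutting down would mean losing the fixed cost of €2471, so operating at a loss of €41 is better by €2430.

Profit = -€41 at q = 9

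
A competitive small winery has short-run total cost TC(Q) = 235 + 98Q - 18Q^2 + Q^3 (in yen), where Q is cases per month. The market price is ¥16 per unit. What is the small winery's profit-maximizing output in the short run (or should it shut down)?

Shut down

Strip out fixed cost: VC = 98Q - 18Q^2 + Q^3. Then AVC = 98 - 18Q + Q^2 and MC = 98 - 36Q + 3Q^2.
The AVC parabola has its vertex at Q = 18/2 = 9, where AVC = 98 - 18·9 + 9^2 = ¥17.
Since P = ¥16 < min AVC = ¥17, price fails to cover variable cost at any output.
The firm minimizes its loss by shutting down and losing only its fixed cost of ¥235.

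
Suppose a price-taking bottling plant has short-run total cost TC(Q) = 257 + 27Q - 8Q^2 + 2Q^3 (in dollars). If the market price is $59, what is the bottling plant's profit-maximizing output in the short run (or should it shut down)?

Produce at Q = 4

From TC, MC = TC'(Q) = 27 - 16Q + 6Q^2 and AVC = VC/Q = 27 - 8Q + 2Q^2.
AVC is minimized where dAVC/dQ = -8 + 4Q = 0, at Q = 2; min AVC = 27 - 8·2 + 2·2^2 = $19.
Since P = $59 ≥ min AVC = $19, price covers variable cost and the firm should produce.
Set P = MC: 59 = 27 - 16Q + 6Q^2 → -32 - 16Q + 6Q^2 = 0. The roots are Q = -4/3 and Q = 4; the profit-maximizing output is on the rising part of MC, so Q* = 4.
Check: AVC at Q = 4 is $27 ≤ P, so revenue covers variable cost.
Profit = P·Q − TC = 59·4 − 365 = -$129, a loss, but smaller than the $257 fixed cost the firm would lose by shutting down.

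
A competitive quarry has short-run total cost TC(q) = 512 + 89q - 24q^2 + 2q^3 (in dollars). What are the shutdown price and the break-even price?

Shutdown price = min AVC. AVC = 89 - 24q + 2q^2, with vertex at q = 6 and minimum $17.
ATC = 512/q + 89 - 24q + 2q^2. Setting dATC/dq = −512/q^2 − 24 + 4q = 0 gives q = 8 (since 4·8^3 − 24·8^2 = 512).
min ATC = 512/8 + 89 − 24·8 + 2·8^2 = $89. That is the break-even price.
For $17 ≤ P < $89 the firm produces at a loss; below $17 it shuts down.

Shutdown price = $17; break-even price = $89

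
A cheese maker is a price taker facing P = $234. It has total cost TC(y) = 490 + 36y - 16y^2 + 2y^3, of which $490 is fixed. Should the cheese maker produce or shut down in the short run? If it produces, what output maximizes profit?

Strip out fixed cost: VC = 36y - 16y^2 + 2y^3. Then AVC = 36 - 16y + 2y^2 and MC = 36 - 32y + 6y^2.
AVC is minimized where dAVC/dy = -16 + 4y = 0, at y = 4; min AVC = 36 - 16·4 + 2·4^2 = $4.
Because $234 ≥ $4, revenue can cover variable cost; the firm operates.
Solving P = MC: -198 - 32y + 6y^2 = 0 ⇒ y = -11/3 or 9. On the upward-sloping branch, y* = 9.
Check: AVC at y = 9 is $54 ≤ P, so revenue covers variable cost.
Profit = P·y − TC = 234·9 − 976 = $1130.

Produce at y = 9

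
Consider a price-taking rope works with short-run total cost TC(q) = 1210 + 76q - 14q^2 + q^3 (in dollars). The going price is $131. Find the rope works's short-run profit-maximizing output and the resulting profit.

Profit = -$242 at q = 11

AVC = 76 - 14q + q^2; min AVC = $27 at q = 7. Since P = $131 ≥ min AVC, the firm produces.
With MC = 76 - 28q + 3q^2, P = MC on the upward-sloping part at q* = 11.
TR = 131·11 = 1441. TC = 1210 + 473 = 1683. Profit = 1441 − 1683 = -$242.
Shutting down would mean losing the fixed cost of $1210, so operating at a loss of $242 is better by $968.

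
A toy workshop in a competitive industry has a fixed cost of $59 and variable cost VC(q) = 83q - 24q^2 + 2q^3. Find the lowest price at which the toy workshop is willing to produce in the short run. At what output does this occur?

Short-run supply begins at min AVC. From VC = 83q - 24q^2 + 2q^3, AVC = 83 - 24q + 2q^2.
At the minimum of AVC, MC = AVC. MC = 83 - 48q + 6q^2; setting MC = AVC gives 4q^2 - 24q = 0, so q = 6. min AVC = 11.
The firm shuts down for any P below $11.

$11 per unit, at q = 6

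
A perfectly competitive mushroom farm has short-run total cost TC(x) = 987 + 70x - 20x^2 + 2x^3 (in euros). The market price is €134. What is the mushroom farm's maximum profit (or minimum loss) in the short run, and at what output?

Profit = -€219 at x = 8

AVC = 70 - 20x + 2x^2; min AVC = €20 at x = 5. Since P = €134 ≥ min AVC, the firm produces.
MC = 70 - 40x + 6x^2. Setting P = MC and taking the root on the rising branch gives x* = 8.
TR = 134·8 = 1072. TC = 987 + 304 = 1291. Profit = 1072 − 1291 = -€219.
That loss of €219 beats the €987 the firm would lose by shutting down; producing recovers €768 of fixed cost.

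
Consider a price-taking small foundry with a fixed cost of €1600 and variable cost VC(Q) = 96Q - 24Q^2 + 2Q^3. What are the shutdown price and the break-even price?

Shutdown price = €24; break-even price = €216

Shutdown price = min AVC. AVC = 96 - 24Q + 2Q^2, with vertex at Q = 6 and minimum €24.
ATC = 1600/Q + 96 - 24Q + 2Q^2. Setting dATC/dQ = −1600/Q^2 − 24 + 4Q = 0 gives Q = 10 (since 4·10^3 − 24·10^2 = 1600).
min ATC = 1600/10 + 96 − 24·10 + 2·10^2 = €216. That is the break-even price.
For €24 ≤ P < €216 the firm produces at a loss; below €24 it shuts down.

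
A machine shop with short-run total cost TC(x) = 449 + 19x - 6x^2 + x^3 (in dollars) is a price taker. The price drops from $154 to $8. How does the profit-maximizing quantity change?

AVC = 19 - 6x + x^2, minimized at x = 3 where min AVC = $10. MC = 19 - 12x + 3x^2.
With P = $154 above the shutdown price, P = MC gives x = 9.
At P = $8 < min AVC = $10, price no longer covers variable cost at any output, so the firm shuts down: x = 0.

Output falls from 9 to 0 (the firm shuts down)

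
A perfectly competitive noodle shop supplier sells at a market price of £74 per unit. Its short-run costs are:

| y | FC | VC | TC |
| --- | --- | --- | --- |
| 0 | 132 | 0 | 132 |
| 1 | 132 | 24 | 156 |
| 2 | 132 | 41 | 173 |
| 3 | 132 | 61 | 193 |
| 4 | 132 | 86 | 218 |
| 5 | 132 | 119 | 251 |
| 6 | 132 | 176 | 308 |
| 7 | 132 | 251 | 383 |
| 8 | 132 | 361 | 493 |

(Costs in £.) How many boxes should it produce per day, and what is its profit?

Tabulate TR − TC: y=0: -132; y=1: -82; y=2: -25; y=3: 29; y=4: 78; y=5: 119; y=6: 136; y=7: 135; y=8: 99.
Profit is maximized at y = 6. AVC there is 176/6 = £29.33 ≤ P, so producing beats shutting down (which would give -£132).

y = 6; profit = £136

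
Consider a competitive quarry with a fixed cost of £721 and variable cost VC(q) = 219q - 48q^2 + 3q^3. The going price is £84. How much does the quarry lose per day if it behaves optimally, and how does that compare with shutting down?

Profit = -£235 at q = 9

AVC = 219 - 48q + 3q^2 has its minimum £27 at q = 8; price £84 clears that bar, so the firm operates.
With MC = 219 - 96q + 9q^2, P = MC on the upward-sloping part at q* = 9.
TR = 84·9 = 756. TC = 721 + 270 = 991. Profit = 756 − 991 = -£235.
Shutting down would mean losing the fixed cost of £721, so operating at a loss of £235 is better by £486.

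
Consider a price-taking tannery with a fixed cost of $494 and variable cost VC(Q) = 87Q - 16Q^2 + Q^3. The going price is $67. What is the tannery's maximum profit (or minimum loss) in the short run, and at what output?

Profit = -$94 at Q = 10

AVC = 87 - 16Q + Q^2; min AVC = $23 at Q = 8. Since P = $67 ≥ min AVC, the firm produces.
With MC = 87 - 32Q + 3Q^2, P = MC on the upward-sloping part at Q* = 10.
TR = 67·10 = 670. TC = 494 + 270 = 764. Profit = 670 − 764 = -$94.
By producing, the firm covers all variable cost plus $400 of fixed cost; shutting down would lose the full $494.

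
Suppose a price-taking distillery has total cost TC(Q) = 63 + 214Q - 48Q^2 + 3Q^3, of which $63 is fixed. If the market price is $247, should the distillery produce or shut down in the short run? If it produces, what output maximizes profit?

Produce at Q = 11

Variable cost is VC = 214Q - 48Q^2 + 3Q^3, so AVC = VC/Q = 214 - 48Q + 3Q^2 and MC = dTC/dQ = 214 - 96Q + 9Q^2.
The AVC parabola has its vertex at Q = 48/6 = 8, where AVC = 214 - 48·8 + 3·8^2 = $22.
Since P = $247 ≥ min AVC = $22, price covers variable cost and the firm should produce.
Set P = MC: 247 = 214 - 96Q + 9Q^2 → -33 - 96Q + 9Q^2 = 0. The roots are Q = -1/3 and Q = 11; the profit-maximizing output is on the rising part of MC, so Q* = 11.
Check: AVC at Q = 11 is $49 ≤ P, so revenue covers variable cost.
Profit = P·Q − TC = 247·11 − 602 = $2115.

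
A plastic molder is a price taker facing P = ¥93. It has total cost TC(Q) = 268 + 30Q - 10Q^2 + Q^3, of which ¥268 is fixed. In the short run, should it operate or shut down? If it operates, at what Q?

Produce at Q = 9

Variable cost is VC = 30Q - 10Q^2 + Q^3, so AVC = VC/Q = 30 - 10Q + Q^2 and MC = dTC/dQ = 30 - 20Q + 3Q^2.
The AVC parabola has its vertex at Q = 10/2 = 5, where AVC = 30 - 10·5 + 5^2 = ¥5.
Because ¥93 ≥ ¥5, revenue can cover variable cost; the firm operates.
P = MC gives -63 - 20Q + 3Q^2 = 0, with roots -7/3 and 9. Take the larger (rising MC): Q* = 9.
Check: AVC at Q = 9 is ¥21 ≤ P, so revenue covers variable cost.
Profit = P·Q − TC = 93·9 − 457 = ¥380.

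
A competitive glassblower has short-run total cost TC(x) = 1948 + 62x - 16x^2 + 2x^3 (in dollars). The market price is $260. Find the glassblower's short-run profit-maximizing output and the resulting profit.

Profit = -$328 at x = 9

AVC = 62 - 16x + 2x^2; min AVC = $30 at x = 4. Since P = $260 ≥ min AVC, the firm produces.
With MC = 62 - 32x + 6x^2, P = MC on the upward-sloping part at x* = 9.
TR = 260·9 = 2340. TC = 1948 + 720 = 2668. Profit = 2340 − 2668 = -$328.
Shutting down would mean losing the fixed cost of $1948, so operating at a loss of $328 is better by $1620.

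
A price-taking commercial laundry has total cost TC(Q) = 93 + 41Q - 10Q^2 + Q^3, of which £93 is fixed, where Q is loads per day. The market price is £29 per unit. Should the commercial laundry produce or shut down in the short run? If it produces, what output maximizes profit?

Produce at Q = 6

Variable cost is VC = 41Q - 10Q^2 + Q^3, so AVC = VC/Q = 41 - 10Q + Q^2 and MC = dTC/dQ = 41 - 20Q + 3Q^2.
AVC is minimized where dAVC/dQ = -10 + 2Q = 0, at Q = 5; min AVC = 41 - 10·5 + 5^2 = £16.
Since P = £29 ≥ min AVC = £16, price covers variable cost and the firm should produce.
P = MC gives 12 - 20Q + 3Q^2 = 0, with roots 2/3 and 6. Take the larger (rising MC): Q* = 6.
Check: AVC at Q = 6 is £17 ≤ P, so revenue covers variable cost.
Profit = P·Q − TC = 29·6 − 195 = -£21, a loss, but smaller than the £93 fixed cost the firm would lose by shutting down.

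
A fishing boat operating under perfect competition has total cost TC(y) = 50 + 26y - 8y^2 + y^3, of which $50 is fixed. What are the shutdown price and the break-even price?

Shutdown price = $10; break-even price = $21

AVC = 26 - 8y + y^2; minimized at y = 4, giving min AVC = $10. That is the shutdown price.
ATC = 50/y + 26 - 8y + y^2. Setting dATC/dy = −50/y^2 − 8 + 2y = 0 gives y = 5 (since 2·5^3 − 8·5^2 = 50).
min ATC = 50/5 + 26 − 8·5 + 5^2 = $21. That is the break-even price.
Between these two prices the firm operates at a loss; above $21 it earns a profit.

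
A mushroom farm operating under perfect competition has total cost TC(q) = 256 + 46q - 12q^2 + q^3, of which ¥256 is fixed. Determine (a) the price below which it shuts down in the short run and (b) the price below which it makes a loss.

Shutdown price = min AVC. AVC = 46 - 12q + q^2, with vertex at q = 6 and minimum ¥10.
ATC = 256/q + 46 - 12q + q^2. Setting dATC/dq = −256/q^2 − 12 + 2q = 0 gives q = 8 (since 2·8^3 − 12·8^2 = 256).
min ATC = 256/8 + 46 − 12·8 + 8^2 = ¥46. That is the break-even price.
Between these two prices the firm operates at a loss; above ¥46 it earns a profit.

Shutdown price = ¥10; break-even price = ¥46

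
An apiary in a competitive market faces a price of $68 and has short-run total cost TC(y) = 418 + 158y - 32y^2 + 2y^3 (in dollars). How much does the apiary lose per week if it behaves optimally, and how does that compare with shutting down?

Profit = -$94 at y = 9

AVC = 158 - 32y + 2y^2; min AVC = $30 at y = 8. Since P = $68 ≥ min AVC, the firm produces.
MC = 158 - 64y + 6y^2. Setting P = MC and taking the root on the rising branch gives y* = 9.
TR = 68·9 = 612. TC = 418 + 288 = 706. Profit = 612 − 706 = -$94.
That loss of $94 beats the $418 the firm would lose by shutting down; producing recovers $324 of fixed cost.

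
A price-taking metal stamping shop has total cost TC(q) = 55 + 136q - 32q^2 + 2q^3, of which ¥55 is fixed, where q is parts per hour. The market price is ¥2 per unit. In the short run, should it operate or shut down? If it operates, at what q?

Shut down

Strip out fixed cost: VC = 136q - 32q^2 + 2q^3. Then AVC = 136 - 32q + 2q^2 and MC = 136 - 64q + 6q^2.
AVC hits its minimum where MC = AVC, at q = 8, giving min AVC = 136 - 32·8 + 2·8^2 = ¥8.
With P < min AVC (¥2 < ¥8), every unit sold adds to the loss.
Shutting down limits the loss to fixed cost, ¥55.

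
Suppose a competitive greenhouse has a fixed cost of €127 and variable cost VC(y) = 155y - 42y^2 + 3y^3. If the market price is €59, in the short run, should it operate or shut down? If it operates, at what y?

Produce at y = 8

Variable cost is VC = 155y - 42y^2 + 3y^3, so AVC = VC/y = 155 - 42y + 3y^2 and MC = dTC/dy = 155 - 84y + 9y^2.
AVC hits its minimum where MC = AVC, at y = 7, giving min AVC = 155 - 42·7 + 3·7^2 = €8.
Since P = €59 ≥ min AVC = €8, price covers variable cost and the firm should produce.
P = MC gives 96 - 84y + 9y^2 = 0, with roots 4/3 and 8. Take the larger (rising MC): y* = 8.
Check: AVC at y = 8 is €11 ≤ P, so revenue covers variable cost.
Profit = P·y − TC = 59·8 − 215 = €257.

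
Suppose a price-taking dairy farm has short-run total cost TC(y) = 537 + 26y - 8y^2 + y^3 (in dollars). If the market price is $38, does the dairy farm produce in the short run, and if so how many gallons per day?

Produce at y = 6

Variable cost is VC = 26y - 8y^2 + y^3, so AVC = VC/y = 26 - 8y + y^2 and MC = dTC/dy = 26 - 16y + 3y^2.
AVC hits its minimum where MC = AVC, at y = 4, giving min AVC = 26 - 8·4 + 4^2 = $10.
Because $38 ≥ $10, revenue can cover variable cost; the firm operates.
P = MC gives -12 - 16y + 3y^2 = 0, with roots -2/3 and 6. Take the larger (rising MC): y* = 6.
Check: AVC at y = 6 is $14 ≤ P, so revenue covers variable cost.
Profit = P·y − TC = 38·6 − 621 = -$393, a loss, but smaller than the $537 fixed cost the firm would lose by shutting down.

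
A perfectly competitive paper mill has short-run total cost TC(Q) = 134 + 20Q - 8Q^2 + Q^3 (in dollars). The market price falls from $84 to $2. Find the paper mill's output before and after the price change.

Output falls from 8 to 0 (the firm shuts down)

MC = 20 - 16Q + 3Q^2; the shutdown threshold is min AVC = $4 (at Q = 4).
At P = $84 ≥ min AVC, set P = MC on the rising branch: Q = 8.
At P = $2 < min AVC = $4, price no longer covers variable cost at any output, so the firm shuts down: Q = 0.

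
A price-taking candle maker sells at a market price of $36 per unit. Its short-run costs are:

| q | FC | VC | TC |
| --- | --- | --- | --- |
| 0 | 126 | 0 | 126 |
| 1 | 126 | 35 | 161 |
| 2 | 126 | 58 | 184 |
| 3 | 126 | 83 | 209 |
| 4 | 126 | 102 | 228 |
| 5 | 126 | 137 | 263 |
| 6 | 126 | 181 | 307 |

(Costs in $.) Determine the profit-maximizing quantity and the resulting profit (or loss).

q = 5; profit = -$83

Profit at each row (π = 36q − TC): q=0: -126; q=1: -125; q=2: -112; q=3: -101; q=4: -84; q=5: -83; q=6: -91.
Profit is maximized at q = 5. AVC there is 137/5 = $27.40 ≤ P, so producing beats shutting down (which would give -$126).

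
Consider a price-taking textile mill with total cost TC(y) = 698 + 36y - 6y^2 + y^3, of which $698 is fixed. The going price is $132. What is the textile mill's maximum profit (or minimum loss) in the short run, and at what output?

AVC = 36 - 6y + y^2 has its minimum $27 at y = 3; price $132 clears that bar, so the firm operates.
MC = 36 - 12y + 3y^2. Setting P = MC and taking the root on the rising branch gives y* = 8.
TR = 132·8 = 1056. TC = 698 + 416 = 1114. Profit = 1056 − 1114 = -$58.
That loss of $58 beats the $698 the firm would lose by shutting down; producing recovers $640 of fixed cost.

Profit = -$58 at y = 8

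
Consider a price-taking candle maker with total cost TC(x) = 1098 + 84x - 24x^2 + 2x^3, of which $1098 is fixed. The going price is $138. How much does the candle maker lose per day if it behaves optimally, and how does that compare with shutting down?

AVC = 84 - 24x + 2x^2 has its minimum $12 at x = 6; price $138 clears that bar, so the firm operates.
MC = 84 - 48x + 6x^2. Setting P = MC and taking the root on the rising branch gives x* = 9.
TR = 138·9 = 1242. TC = 1098 + 270 = 1368. Profit = 1242 − 1368 = -$126.
By producing, the firm covers all variable cost plus $972 of fixed cost; shutting down would lose the full $1098.

Profit = -$126 at x = 9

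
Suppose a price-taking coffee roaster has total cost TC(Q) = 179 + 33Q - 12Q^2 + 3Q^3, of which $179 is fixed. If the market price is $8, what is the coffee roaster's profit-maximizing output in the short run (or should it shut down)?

Variable cost is VC = 33Q - 12Q^2 + 3Q^3, so AVC = VC/Q = 33 - 12Q + 3Q^2 and MC = dTC/dQ = 33 - 24Q + 9Q^2.
The AVC parabola has its vertex at Q = 12/6 = 2, where AVC = 33 - 12·2 + 3·2^2 = $21.
P = $8 lies below min AVC = $21; no output level covers variable cost.
Best response: produce nothing and absorb the $179 fixed cost.

Shut down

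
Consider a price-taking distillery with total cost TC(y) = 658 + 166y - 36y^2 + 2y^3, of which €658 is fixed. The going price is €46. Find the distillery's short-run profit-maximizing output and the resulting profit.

AVC = 166 - 36y + 2y^2; min AVC = €4 at y = 9. Since P = €46 ≥ min AVC, the firm produces.
With MC = 166 - 72y + 6y^2, P = MC on the upward-sloping part at y* = 10.
TR = 46·10 = 460. TC = 658 + 60 = 718. Profit = 460 − 718 = -€258.
That loss of €258 beats the €658 the firm would lose by shutting down; producing recovers €400 of fixed cost.

Profit = -€258 at y = 10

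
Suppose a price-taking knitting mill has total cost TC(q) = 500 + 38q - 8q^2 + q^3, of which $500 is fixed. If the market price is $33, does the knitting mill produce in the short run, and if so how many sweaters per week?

From TC, MC = TC'(q) = 38 - 16q + 3q^2 and AVC = VC/q = 38 - 8q + q^2.
The AVC parabola has its vertex at q = 8/2 = 4, where AVC = 38 - 8·4 + 4^2 = $22.
Because $33 ≥ $22, revenue can cover variable cost; the firm operates.
Set P = MC: 33 = 38 - 16q + 3q^2 → 5 - 16q + 3q^2 = 0. The roots are q = 1/3 and q = 5; the profit-maximizing output is on the rising part of MC, so q* = 5.
Check: AVC at q = 5 is $23 ≤ P, so revenue covers variable cost.
Profit = P·q − TC = 33·5 − 615 = -$450, a loss, but smaller than the $500 fixed cost the firm would lose by shutting down.

Produce at q = 5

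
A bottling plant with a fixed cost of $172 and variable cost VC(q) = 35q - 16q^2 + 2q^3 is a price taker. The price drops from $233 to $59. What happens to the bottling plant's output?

Output falls from 9 to 6

MC = 35 - 32q + 6q^2; the shutdown threshold is min AVC = $3 (at q = 4).
With P = $233 above the shutdown price, P = MC gives q = 9.
At P = $59 ≥ min AVC, set P = MC: q = 6. The firm stays open but cuts output.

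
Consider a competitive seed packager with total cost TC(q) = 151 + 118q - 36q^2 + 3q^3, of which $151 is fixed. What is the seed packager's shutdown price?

Short-run supply begins at min AVC. From VC = 118q - 36q^2 + 3q^3, AVC = 118 - 36q + 3q^2.
dAVC/dq = -36 + 6q = 0 gives q = 6. min AVC = 118 - 36·6 + 3·6^2 = 10.
So the shutdown price is $10.

$10 per unit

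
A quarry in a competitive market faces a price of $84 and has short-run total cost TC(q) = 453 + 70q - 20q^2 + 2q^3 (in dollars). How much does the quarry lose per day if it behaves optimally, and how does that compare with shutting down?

Profit = -$61 at q = 7

AVC = 70 - 20q + 2q^2; min AVC = $20 at q = 5. Since P = $84 ≥ min AVC, the firm produces.
MC = 70 - 40q + 6q^2. Setting P = MC and taking the root on the rising branch gives q* = 7.
TR = 84·7 = 588. TC = 453 + 196 = 649. Profit = 588 − 649 = -$61.
That loss of $61 beats the $453 the firm would lose by shutting down; producing recovers $392 of fixed cost.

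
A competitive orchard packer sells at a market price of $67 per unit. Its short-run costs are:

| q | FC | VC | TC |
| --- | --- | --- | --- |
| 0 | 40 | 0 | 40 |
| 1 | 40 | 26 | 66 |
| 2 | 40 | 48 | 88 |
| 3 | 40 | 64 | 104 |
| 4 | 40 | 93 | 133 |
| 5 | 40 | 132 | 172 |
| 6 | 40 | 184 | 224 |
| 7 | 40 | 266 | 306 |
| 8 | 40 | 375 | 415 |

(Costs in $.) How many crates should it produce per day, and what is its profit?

Profit at each row (π = 67q − TC): q=0: -40; q=1: 1; q=2: 46; q=3: 97; q=4: 135; q=5: 163; q=6: 178; q=7: 163; q=8: 121.
Profit is maximized at q = 6. AVC there is 184/6 = $30.67 ≤ P, so producing beats shutting down (which would give -$40).

q = 6; profit = $178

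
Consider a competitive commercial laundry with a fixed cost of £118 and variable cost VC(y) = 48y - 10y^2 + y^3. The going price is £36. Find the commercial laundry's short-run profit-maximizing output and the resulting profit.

AVC = 48 - 10y + y^2 has its minimum £23 at y = 5; price £36 clears that bar, so the firm operates.
MC = 48 - 20y + 3y^2. Setting P = MC and taking the root on the rising branch gives y* = 6.
TR = 36·6 = 216. TC = 118 + 144 = 262. Profit = 216 − 262 = -£46.
That loss of £46 beats the £118 the firm would lose by shutting down; producing recovers £72 of fixed cost.

Profit = -£46 at y = 6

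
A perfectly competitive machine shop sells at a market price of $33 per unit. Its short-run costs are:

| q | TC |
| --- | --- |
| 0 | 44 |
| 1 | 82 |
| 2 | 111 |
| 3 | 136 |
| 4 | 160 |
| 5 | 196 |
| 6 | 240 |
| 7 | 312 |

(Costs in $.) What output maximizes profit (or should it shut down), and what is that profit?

Tabulate TR − TC: q=0: -44; q=1: -49; q=2: -45; q=3: -37; q=4: -28; q=5: -31; q=6: -42; q=7: -81.
Profit is maximized at q = 4. AVC there is 116/4 = $29 ≤ P, so producing beats shutting down (which would give -$44).

q = 4; profit = -$28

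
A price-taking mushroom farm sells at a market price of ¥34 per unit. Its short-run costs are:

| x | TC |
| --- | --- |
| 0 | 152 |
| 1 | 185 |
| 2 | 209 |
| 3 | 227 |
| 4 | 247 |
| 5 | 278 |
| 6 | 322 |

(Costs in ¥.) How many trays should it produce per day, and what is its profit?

Tabulate TR − TC: x=0: -152; x=1: -151; x=2: -141; x=3: -125; x=4: -111; x=5: -108; x=6: -118.
Profit is maximized at x = 5. AVC there is 126/5 = ¥25.20 ≤ P, so producing beats shutting down (which would give -¥152).

x = 5; profit = -¥108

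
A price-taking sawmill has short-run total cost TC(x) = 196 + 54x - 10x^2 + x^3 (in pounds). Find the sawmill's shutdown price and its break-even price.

Shutdown price = £29; break-even price = £61

AVC = 54 - 10x + x^2; minimized at x = 5, giving min AVC = £29. That is the shutdown price.
ATC = 196/x + 54 - 10x + x^2. Setting dATC/dx = −196/x^2 − 10 + 2x = 0 gives x = 7 (since 2·7^3 − 10·7^2 = 196).
min ATC = 196/7 + 54 − 10·7 + 7^2 = £61. That is the break-even price.
Between these two prices the firm operates at a loss; above £61 it earns a profit.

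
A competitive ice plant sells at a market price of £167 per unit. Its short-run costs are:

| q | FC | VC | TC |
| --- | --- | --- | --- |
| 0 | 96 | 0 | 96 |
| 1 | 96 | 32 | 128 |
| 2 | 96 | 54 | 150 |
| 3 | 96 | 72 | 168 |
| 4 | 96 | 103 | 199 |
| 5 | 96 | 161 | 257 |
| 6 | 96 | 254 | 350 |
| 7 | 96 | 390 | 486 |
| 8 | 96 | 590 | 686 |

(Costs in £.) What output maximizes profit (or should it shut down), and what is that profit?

q = 7; profit = £683

Profit at each row (π = 167q − TC): q=0: -96; q=1: 39; q=2: 184; q=3: 333; q=4: 469; q=5: 578; q=6: 652; q=7: 683; q=8: 650.
Profit is maximized at q = 7. AVC there is 390/7 = £55.71 ≤ P, so producing beats shutting down (which would give -£96).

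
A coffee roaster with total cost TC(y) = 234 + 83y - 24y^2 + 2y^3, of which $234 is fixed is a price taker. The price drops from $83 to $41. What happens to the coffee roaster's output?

AVC = 83 - 24y + 2y^2, minimized at y = 6 where min AVC = $11. MC = 83 - 48y + 6y^2.
At P = $83 ≥ min AVC, set P = MC on the rising branch: y = 8.
At P = $41 ≥ min AVC, set P = MC: y = 7. The firm stays open but cuts output.

Output falls from 8 to 7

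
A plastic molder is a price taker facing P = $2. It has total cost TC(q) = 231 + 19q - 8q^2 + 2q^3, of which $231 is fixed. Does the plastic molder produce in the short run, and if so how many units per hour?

Variable cost is VC = 19q - 8q^2 + 2q^3, so AVC = VC/q = 19 - 8q + 2q^2 and MC = dTC/dq = 19 - 16q + 6q^2.
AVC hits its minimum where MC = AVC, at q = 2, giving min AVC = 19 - 8·2 + 2·2^2 = $11.
Since P = $2 < min AVC = $11, price fails to cover variable cost at any output.
Best response: produce nothing and absorb the $231 fixed cost.

Shut down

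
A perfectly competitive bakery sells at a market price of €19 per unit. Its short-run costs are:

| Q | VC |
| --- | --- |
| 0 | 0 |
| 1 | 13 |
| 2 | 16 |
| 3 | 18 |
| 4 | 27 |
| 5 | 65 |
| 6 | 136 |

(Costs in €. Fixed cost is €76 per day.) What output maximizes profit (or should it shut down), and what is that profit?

Compute π = P·Q − TC at each output: Q=0: -76; Q=1: -70; Q=2: -54; Q=3: -37; Q=4: -27; Q=5: -46; Q=6: -98.
Profit is maximized at Q = 4. AVC there is 27/4 = €6.75 ≤ P, so producing beats shutting down (which would give -€76).

Q = 4; profit = -€27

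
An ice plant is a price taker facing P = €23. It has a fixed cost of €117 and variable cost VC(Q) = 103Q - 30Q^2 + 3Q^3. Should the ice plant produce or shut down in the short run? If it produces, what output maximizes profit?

Strip out fixed cost: VC = 103Q - 30Q^2 + 3Q^3. Then AVC = 103 - 30Q + 3Q^2 and MC = 103 - 60Q + 9Q^2.
The AVC parabola has its vertex at Q = 30/6 = 5, where AVC = 103 - 30·5 + 3·5^2 = €28.
Since P = €23 < min AVC = €28, price fails to cover variable cost at any output.
The firm minimizes its loss by shutting down and losing only its fixed cost of €117.

Shut down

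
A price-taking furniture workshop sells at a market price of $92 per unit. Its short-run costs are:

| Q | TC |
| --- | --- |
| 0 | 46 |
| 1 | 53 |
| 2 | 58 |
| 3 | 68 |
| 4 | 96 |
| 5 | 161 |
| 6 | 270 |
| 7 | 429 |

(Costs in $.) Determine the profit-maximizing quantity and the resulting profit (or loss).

Q = 5; profit = $299

Compute π = P·Q − TC at each output: Q=0: -46; Q=1: 39; Q=2: 126; Q=3: 208; Q=4: 272; Q=5: 299; Q=6: 282; Q=7: 215.
Profit is maximized at Q = 5. AVC there is 115/5 = $23 ≤ P, so producing beats shutting down (which would give -$46).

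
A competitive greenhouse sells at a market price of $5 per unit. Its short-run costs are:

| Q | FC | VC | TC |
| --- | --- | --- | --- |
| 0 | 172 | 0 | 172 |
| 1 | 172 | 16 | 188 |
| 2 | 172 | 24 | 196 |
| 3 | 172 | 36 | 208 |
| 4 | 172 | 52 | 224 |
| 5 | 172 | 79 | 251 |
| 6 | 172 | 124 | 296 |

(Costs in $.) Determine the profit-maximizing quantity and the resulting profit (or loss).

Profit at each row (π = 5Q − TC): Q=0: -172; Q=1: -183; Q=2: -186; Q=3: -193; Q=4: -204; Q=5: -226; Q=6: -266.
Profit is highest at Q = 0. Equivalently, the lowest AVC in the table is 24/2 ≈ $12 at Q = 2, and P = $5 falls below it — price never covers variable cost, so the firm shuts down and loses only its fixed cost.

Q = 0 (shut down); profit = -$172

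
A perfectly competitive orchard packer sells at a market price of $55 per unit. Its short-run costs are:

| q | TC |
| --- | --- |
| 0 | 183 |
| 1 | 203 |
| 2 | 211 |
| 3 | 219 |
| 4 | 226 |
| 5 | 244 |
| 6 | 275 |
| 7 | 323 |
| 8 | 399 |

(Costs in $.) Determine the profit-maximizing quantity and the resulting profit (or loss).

Profit at each row (π = 55q − TC): q=0: -183; q=1: -148; q=2: -101; q=3: -54; q=4: -6; q=5: 31; q=6: 55; q=7: 62; q=8: 41.
Profit is maximized at q = 7. AVC there is 140/7 = $20 ≤ P, so producing beats shutting down (which would give -$183).

q = 7; profit = $62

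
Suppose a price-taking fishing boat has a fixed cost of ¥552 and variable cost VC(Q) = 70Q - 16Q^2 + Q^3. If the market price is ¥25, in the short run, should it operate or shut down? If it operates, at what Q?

Produce at Q = 9

From TC, MC = TC'(Q) = 70 - 32Q + 3Q^2 and AVC = VC/Q = 70 - 16Q + Q^2.
AVC is minimized where dAVC/dQ = -16 + 2Q = 0, at Q = 8; min AVC = 70 - 16·8 + 8^2 = ¥6.
Since P = ¥25 ≥ min AVC = ¥6, price covers variable cost and the firm should produce.
P = MC gives 45 - 32Q + 3Q^2 = 0, with roots 5/3 and 9. Take the larger (rising MC): Q* = 9.
Check: AVC at Q = 9 is ¥7 ≤ P, so revenue covers variable cost.
Profit = P·Q − TC = 25·9 − 615 = -¥390, a loss, but smaller than the ¥552 fixed cost the firm would lose by shutting down.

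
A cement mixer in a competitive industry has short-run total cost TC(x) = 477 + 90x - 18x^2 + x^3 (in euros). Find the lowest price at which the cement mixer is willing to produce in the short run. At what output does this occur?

€9 per unit, at x = 9

Short-run supply begins at min AVC. From VC = 90x - 18x^2 + x^3, AVC = 90 - 18x + x^2.
At the minimum of AVC, MC = AVC. MC = 90 - 36x + 3x^2; setting MC = AVC gives 2x^2 - 18x = 0, so x = 9. min AVC = 9.
So the shutdown price is €9.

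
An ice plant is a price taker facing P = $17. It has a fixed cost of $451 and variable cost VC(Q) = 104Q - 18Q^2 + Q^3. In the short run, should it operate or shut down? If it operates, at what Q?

Variable cost is VC = 104Q - 18Q^2 + Q^3, so AVC = VC/Q = 104 - 18Q + Q^2 and MC = dTC/dQ = 104 - 36Q + 3Q^2.
AVC hits its minimum where MC = AVC, at Q = 9, giving min AVC = 104 - 18·9 + 9^2 = $23.
With P < min AVC ($17 < $23), every unit sold adds to the loss.
Shutting down limits the loss to fixed cost, $451.

Shut down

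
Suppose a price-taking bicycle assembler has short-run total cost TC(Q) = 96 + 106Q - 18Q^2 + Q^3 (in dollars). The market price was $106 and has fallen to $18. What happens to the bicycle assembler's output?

MC = 106 - 36Q + 3Q^2; the shutdown threshold is min AVC = $25 (at Q = 9).
At P = $106 ≥ min AVC, set P = MC on the rising branch: Q = 12.
At P = $18 < min AVC = $25, price no longer covers variable cost at any output, so the firm shuts down: Q = 0.

Output falls from 12 to 0 (the firm shuts down)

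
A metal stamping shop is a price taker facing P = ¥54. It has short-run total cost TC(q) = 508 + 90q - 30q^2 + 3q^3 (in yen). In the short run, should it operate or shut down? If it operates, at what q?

Produce at q = 6

Strip out fixed cost: VC = 90q - 30q^2 + 3q^3. Then AVC = 90 - 30q + 3q^2 and MC = 90 - 60q + 9q^2.
The AVC parabola has its vertex at q = 30/6 = 5, where AVC = 90 - 30·5 + 3·5^2 = ¥15.
Since P = ¥54 ≥ min AVC = ¥15, price covers variable cost and the firm should produce.
Solving P = MC: 36 - 60q + 9q^2 = 0 ⇒ q = 2/3 or 6. On the upward-sloping branch, q* = 6.
Check: AVC at q = 6 is ¥18 ≤ P, so revenue covers variable cost.
Profit = P·q − TC = 54·6 − 616 = -¥292, a loss, but smaller than the ¥508 fixed cost the firm would lose by shutting down.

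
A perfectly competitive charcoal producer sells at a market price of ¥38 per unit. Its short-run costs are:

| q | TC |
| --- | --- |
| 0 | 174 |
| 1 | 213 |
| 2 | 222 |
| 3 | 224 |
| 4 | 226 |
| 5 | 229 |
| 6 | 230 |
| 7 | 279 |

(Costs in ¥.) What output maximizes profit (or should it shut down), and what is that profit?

Compute π = P·q − TC at each output: q=0: -174; q=1: -175; q=2: -146; q=3: -110; q=4: -74; q=5: -39; q=6: -2; q=7: -13.
Profit is maximized at q = 6. AVC there is 56/6 = ¥9.33 ≤ P, so producing beats shutting down (which would give -¥174).

q = 6; profit = -¥2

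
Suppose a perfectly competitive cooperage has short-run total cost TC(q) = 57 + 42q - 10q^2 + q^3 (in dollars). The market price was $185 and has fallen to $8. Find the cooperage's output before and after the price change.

Output falls from 11 to 0 (the firm shuts down)

MC = 42 - 20q + 3q^2; the shutdown threshold is min AVC = $17 (at q = 5).
At P = $185 ≥ min AVC, set P = MC on the rising branch: q = 11.
At P = $8 < min AVC = $17, price no longer covers variable cost at any output, so the firm shuts down: q = 0.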